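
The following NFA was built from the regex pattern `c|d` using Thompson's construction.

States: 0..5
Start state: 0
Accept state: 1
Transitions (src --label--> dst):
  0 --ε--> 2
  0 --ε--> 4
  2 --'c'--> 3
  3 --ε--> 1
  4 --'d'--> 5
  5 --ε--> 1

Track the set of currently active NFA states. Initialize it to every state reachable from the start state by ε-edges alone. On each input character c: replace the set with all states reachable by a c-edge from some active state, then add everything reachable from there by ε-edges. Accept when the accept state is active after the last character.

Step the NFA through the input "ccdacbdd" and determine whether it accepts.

S₀ = ε-closure({0}) = {0,2,4}
'c' @ 1: {1,3}  [accepting]
'c' @ 2: {}  — dead — no transitions
rest 'dacbdd' ignored (set empty)
after full input: {}  (accept=1 not in)

Answer: REJECT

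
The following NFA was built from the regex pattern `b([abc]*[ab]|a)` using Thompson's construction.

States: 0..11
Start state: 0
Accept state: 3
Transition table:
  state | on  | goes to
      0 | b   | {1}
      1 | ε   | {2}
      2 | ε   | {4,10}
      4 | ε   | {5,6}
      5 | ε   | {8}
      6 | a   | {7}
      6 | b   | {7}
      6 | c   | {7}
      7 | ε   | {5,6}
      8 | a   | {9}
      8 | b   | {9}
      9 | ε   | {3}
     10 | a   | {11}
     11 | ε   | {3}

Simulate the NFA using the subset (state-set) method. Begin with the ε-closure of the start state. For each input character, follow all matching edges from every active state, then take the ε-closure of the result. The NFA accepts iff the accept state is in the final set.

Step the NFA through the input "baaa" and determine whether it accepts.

start: ε-closure({0}) = {0}
'b' @ 1: {1,2,4,5,6,8,10}
'a' @ 2: {3,5,6,7,8,9,11}  [accepting]
'a' @ 3: {3,5,6,7,8,9}  [accepting]
'a' @ 4: {3,5,6,7,8,9}  [accepting]
final: {3,5,6,7,8,9}; accept 3 in set

Answer: ACCEPT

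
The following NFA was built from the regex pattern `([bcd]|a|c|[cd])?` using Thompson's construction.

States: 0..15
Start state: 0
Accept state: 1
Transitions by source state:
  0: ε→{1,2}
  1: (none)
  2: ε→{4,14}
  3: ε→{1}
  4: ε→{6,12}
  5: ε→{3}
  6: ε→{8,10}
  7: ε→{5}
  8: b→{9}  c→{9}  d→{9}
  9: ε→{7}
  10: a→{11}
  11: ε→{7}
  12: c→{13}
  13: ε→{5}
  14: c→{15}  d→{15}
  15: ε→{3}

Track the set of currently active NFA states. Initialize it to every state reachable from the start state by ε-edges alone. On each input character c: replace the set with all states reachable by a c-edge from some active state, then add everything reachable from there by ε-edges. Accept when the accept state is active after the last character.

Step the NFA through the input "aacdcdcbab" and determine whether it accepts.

Answer: REJECT

Steps:
initial (ε-close {0}): {0,1,2,4,6,8,10,12,14}
'a' @ 1: {1,3,5,7,11}  (accept∈set)
'a' @ 2: {}  — no active states
rest 'cdcdcbab' ignored (set empty)
end set {} — state 1 not in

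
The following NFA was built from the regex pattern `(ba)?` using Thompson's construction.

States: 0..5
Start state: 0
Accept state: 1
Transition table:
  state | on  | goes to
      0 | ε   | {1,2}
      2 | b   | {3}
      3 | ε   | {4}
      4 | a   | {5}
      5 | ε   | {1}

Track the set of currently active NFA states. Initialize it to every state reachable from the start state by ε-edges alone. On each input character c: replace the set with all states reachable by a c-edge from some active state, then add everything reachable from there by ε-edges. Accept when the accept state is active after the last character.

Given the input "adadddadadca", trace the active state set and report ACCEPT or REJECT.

start: ε-closure({0}) = {0,1,2}
'a' @ 1: {}  — state set empty
rest 'dadddadadca' ignored (set empty)
after full input: {}  (accept=1 not in)

Answer: REJECT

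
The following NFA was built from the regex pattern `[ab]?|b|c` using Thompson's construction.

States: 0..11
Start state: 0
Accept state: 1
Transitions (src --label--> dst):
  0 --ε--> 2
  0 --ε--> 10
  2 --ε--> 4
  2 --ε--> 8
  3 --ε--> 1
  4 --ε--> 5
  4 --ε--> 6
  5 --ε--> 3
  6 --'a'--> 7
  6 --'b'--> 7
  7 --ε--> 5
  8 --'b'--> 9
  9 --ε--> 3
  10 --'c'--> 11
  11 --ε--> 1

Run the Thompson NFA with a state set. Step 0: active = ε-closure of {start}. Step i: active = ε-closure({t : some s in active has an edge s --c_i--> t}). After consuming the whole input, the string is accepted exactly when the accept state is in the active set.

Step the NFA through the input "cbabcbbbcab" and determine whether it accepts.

Answer: REJECT

Trace:
start: ε-closure({0}) = {0,1,2,3,4,5,6,8,10}
'c' @ 1: {1,11}  ✓accept
'b' @ 2: {}  — dead — no transitions
rest 'abcbbbcab' ignored (set empty)
final: {}; accept 1 not in set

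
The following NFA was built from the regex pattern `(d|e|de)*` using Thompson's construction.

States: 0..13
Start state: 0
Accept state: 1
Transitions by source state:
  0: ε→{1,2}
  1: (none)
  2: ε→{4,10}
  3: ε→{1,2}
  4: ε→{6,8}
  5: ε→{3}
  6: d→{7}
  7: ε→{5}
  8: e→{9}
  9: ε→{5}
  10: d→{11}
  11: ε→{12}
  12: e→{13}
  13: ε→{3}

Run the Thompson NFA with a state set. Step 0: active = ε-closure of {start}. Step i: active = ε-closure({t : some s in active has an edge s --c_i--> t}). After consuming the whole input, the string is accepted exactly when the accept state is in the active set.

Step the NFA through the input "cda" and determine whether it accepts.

Answer: REJECT

Derivation:
S₀ = ε-closure({0}) = {0,1,2,4,6,8,10}
'c' @ 1: {}  — dead — no transitions
rest 'da' ignored (set empty)
final: {}; accept 1 not in set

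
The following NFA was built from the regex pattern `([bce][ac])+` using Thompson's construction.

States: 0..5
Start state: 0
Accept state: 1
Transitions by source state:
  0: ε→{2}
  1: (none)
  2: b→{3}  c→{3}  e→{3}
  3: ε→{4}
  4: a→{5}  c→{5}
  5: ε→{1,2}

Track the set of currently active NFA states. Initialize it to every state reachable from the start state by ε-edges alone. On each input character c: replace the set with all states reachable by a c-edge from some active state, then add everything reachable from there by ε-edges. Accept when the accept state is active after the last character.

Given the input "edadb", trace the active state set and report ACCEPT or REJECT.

S₀ = ε-closure({0}) = {0,2}
'e' @ 1: {3,4}
'd' @ 2: {}  — dead — no transitions
rest 'adb' ignored (set empty)
final: {}; accept 1 not in set

Answer: REJECT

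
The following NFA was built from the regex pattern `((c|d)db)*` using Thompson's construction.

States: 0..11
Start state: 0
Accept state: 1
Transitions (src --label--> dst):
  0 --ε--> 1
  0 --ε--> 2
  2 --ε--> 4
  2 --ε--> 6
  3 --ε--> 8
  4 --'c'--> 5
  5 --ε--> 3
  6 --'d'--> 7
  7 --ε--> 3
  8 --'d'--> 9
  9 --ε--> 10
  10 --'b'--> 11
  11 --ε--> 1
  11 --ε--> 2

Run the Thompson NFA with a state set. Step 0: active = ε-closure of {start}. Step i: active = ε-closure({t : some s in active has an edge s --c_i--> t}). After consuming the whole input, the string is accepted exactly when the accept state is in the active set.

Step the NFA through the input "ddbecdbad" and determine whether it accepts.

Answer: REJECT

Derivation:
start: ε-closure({0}) = {0,1,2,4,6}
'd' @ 1: {3,7,8}
'd' @ 2: {9,10}
'b' @ 3: {1,2,4,6,11}  [accepting]
'e' @ 4: {}  — dead — no transitions
rest 'cdbad' ignored (set empty)
final: {}; accept 1 not in set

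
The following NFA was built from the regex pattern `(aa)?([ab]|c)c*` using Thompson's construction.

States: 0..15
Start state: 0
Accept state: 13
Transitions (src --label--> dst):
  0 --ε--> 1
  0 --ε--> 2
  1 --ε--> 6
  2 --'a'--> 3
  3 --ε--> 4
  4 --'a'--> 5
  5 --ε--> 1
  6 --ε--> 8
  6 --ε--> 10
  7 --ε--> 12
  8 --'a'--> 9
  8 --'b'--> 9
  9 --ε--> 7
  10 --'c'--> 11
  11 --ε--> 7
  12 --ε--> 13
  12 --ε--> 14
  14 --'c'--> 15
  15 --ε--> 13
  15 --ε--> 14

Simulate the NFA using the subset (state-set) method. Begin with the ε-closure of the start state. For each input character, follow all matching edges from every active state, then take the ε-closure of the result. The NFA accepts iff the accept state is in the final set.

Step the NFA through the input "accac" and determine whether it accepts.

Answer: REJECT

Derivation:
S₀ = ε-closure({0}) = {0,1,2,6,8,10}
'a' @ 1: {3,4,7,9,12,13,14}  (accept∈set)
'c' @ 2: {13,14,15}  (accept∈set)
'c' @ 3: {13,14,15}  (accept∈set)
'a' @ 4: {}  — state set empty
rest 'c' ignored (set empty)
final: {}; accept 13 not in set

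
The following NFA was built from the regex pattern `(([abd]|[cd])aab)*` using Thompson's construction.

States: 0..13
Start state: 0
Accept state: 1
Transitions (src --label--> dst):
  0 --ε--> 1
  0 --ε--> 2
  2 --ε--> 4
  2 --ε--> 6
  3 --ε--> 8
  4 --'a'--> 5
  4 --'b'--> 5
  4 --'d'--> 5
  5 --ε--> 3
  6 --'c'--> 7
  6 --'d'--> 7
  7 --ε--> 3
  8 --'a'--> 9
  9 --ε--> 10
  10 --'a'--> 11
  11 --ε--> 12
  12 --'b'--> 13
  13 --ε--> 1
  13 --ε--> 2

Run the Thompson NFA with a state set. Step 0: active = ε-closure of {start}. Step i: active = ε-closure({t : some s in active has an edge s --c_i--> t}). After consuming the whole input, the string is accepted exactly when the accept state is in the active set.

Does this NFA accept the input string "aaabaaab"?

S₀ = ε-closure({0}) = {0,1,2,4,6}
'a' @ 1: {3,5,8}
'a' @ 2: {9,10}
'a' @ 3: {11,12}
'b' @ 4: {1,2,4,6,13}  [accepting]
'a' @ 5: {3,5,8}
'a' @ 6: {9,10}
'a' @ 7: {11,12}
'b' @ 8: {1,2,4,6,13}  [accepting]
after full input: {1,2,4,6,13}  (accept=1 in)

Answer: ACCEPT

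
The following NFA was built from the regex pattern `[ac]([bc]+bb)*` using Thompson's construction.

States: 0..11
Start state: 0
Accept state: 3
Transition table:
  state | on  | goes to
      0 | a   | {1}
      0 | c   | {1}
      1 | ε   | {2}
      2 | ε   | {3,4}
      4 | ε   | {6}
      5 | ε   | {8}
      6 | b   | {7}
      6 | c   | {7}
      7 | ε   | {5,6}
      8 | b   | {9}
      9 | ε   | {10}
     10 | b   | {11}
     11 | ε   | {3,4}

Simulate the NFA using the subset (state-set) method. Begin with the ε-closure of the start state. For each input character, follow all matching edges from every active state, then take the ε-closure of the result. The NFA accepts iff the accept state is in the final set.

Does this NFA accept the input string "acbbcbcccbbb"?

Answer: ACCEPT

Trace:
initial (ε-close {0}): {0}
'a' @ 1: {1,2,3,4,6}  (accept∈set)
'c' @ 2: {5,6,7,8}
'b' @ 3: {5,6,7,8,9,10}
'b' @ 4: {3,4,5,6,7,8,9,10,11}  (accept∈set)
'c' @ 5: {5,6,7,8}
'b' @ 6: {5,6,7,8,9,10}
'c' @ 7: {5,6,7,8}
'c' @ 8: {5,6,7,8}
'c' @ 9: {5,6,7,8}
'b' @ 10: {5,6,7,8,9,10}
'b' @ 11: {3,4,5,6,7,8,9,10,11}  (accept∈set)
'b' @ 12: {3,4,5,6,7,8,9,10,11}  (accept∈set)
final: {3,4,5,6,7,8,9,10,11}; accept 3 in set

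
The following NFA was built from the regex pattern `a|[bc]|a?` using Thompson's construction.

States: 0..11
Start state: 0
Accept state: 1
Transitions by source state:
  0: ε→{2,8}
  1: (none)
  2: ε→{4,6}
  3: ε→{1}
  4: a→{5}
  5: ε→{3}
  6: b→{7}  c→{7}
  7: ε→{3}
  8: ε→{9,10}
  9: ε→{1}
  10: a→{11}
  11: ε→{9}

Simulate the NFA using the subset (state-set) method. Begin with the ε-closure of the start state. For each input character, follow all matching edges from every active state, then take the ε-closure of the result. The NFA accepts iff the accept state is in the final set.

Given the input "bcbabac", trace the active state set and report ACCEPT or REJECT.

start: ε-closure({0}) = {0,1,2,4,6,8,9,10}
'b' @ 1: {1,3,7}  (accept∈set)
'c' @ 2: {}  — no active states
rest 'babac' ignored (set empty)
end set {} — state 1 not in

Answer: REJECT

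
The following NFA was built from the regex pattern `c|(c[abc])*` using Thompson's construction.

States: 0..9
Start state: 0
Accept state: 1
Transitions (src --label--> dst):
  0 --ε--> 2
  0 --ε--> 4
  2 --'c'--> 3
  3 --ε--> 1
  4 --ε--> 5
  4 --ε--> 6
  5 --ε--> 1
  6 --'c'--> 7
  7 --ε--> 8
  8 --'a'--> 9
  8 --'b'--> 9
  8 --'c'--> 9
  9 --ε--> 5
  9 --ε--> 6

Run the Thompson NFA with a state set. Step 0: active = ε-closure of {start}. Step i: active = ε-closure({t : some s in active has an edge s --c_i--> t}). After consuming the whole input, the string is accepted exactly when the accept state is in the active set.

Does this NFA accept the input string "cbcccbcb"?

initial (ε-close {0}): {0,1,2,4,5,6}
'c' @ 1: {1,3,7,8}  ✓accept
'b' @ 2: {1,5,6,9}  ✓accept
'c' @ 3: {7,8}
'c' @ 4: {1,5,6,9}  ✓accept
'c' @ 5: {7,8}
'b' @ 6: {1,5,6,9}  ✓accept
'c' @ 7: {7,8}
'b' @ 8: {1,5,6,9}  ✓accept
after full input: {1,5,6,9}  (accept=1 in)

Answer: ACCEPT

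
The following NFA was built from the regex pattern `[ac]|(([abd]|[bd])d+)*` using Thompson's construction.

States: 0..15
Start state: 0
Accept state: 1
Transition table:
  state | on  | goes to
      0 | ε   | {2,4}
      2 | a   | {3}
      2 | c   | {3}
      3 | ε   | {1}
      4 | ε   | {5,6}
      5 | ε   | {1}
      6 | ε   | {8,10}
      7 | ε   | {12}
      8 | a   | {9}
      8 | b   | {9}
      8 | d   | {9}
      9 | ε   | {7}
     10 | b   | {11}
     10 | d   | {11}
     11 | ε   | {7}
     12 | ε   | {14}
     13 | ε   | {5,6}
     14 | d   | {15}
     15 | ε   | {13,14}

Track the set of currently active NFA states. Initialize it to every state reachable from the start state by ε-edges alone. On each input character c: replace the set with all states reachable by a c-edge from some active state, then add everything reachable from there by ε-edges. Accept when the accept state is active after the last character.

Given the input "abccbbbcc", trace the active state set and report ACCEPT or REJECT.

start: ε-closure({0}) = {0,1,2,4,5,6,8,10}
'a' @ 1: {1,3,7,9,12,14}  [accepting]
'b' @ 2: {}  — dead — no transitions
rest 'ccbbbcc' ignored (set empty)
end set {} — state 1 not in

Answer: REJECT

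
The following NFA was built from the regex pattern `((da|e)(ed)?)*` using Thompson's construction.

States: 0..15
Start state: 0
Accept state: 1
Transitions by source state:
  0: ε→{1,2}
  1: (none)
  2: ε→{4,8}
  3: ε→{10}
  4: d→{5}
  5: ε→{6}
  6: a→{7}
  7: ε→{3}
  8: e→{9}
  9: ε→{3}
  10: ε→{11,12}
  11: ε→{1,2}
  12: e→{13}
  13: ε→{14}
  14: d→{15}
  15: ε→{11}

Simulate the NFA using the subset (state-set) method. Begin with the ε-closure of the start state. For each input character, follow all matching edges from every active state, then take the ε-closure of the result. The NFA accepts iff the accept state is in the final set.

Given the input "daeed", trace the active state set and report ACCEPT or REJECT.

start: ε-closure({0}) = {0,1,2,4,8}
'd' @ 1: {5,6}
'a' @ 2: {1,2,3,4,7,8,10,11,12}  ✓accept
'e' @ 3: {1,2,3,4,8,9,10,11,12,13,14}  ✓accept
'e' @ 4: {1,2,3,4,8,9,10,11,12,13,14}  ✓accept
'd' @ 5: {1,2,4,5,6,8,11,15}  ✓accept
end set {1,2,4,5,6,8,11,15} — state 1 in

Answer: ACCEPT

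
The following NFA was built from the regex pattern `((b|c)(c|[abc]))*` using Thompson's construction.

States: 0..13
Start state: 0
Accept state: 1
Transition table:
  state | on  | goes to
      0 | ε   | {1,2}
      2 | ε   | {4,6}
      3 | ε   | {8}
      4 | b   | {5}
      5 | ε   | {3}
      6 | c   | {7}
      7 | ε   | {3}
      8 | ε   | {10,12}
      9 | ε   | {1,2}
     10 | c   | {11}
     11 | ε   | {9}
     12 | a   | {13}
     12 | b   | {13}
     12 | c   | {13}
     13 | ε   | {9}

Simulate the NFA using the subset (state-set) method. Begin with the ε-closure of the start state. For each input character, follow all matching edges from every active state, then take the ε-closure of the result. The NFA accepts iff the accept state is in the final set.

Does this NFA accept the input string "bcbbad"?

Answer: REJECT

Derivation:
S₀ = ε-closure({0}) = {0,1,2,4,6}
'b' @ 1: {3,5,8,10,12}
'c' @ 2: {1,2,4,6,9,11,13}  (accept∈set)
'b' @ 3: {3,5,8,10,12}
'b' @ 4: {1,2,4,6,9,13}  (accept∈set)
'a' @ 5: {}  — no active states
rest 'd' ignored (set empty)
final: {}; accept 1 not in set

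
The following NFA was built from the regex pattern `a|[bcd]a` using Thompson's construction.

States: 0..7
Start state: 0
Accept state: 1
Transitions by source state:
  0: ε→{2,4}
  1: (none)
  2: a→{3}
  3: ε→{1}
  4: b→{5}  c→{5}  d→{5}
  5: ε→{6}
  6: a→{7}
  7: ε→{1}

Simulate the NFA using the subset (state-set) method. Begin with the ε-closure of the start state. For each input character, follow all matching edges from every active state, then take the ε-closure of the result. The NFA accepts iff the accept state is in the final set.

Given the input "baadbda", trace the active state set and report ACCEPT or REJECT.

Answer: REJECT

Trace:
S₀ = ε-closure({0}) = {0,2,4}
'b' @ 1: {5,6}
'a' @ 2: {1,7}  (accept∈set)
'a' @ 3: {}  — state set empty
rest 'dbda' ignored (set empty)
final: {}; accept 1 not in set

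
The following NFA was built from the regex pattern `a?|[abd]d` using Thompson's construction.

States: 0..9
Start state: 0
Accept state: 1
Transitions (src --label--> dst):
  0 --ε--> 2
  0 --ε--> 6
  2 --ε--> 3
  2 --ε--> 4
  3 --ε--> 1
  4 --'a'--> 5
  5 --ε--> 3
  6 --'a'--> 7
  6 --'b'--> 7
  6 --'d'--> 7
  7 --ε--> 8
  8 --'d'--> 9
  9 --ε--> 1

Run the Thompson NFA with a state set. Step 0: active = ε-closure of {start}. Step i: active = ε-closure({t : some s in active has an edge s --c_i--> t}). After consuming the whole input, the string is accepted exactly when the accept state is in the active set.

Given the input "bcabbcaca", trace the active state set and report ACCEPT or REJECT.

Answer: REJECT

Trace:
initial (ε-close {0}): {0,1,2,3,4,6}
'b' @ 1: {7,8}
'c' @ 2: {}  — state set empty
rest 'abbcaca' ignored (set empty)
after full input: {}  (accept=1 not in)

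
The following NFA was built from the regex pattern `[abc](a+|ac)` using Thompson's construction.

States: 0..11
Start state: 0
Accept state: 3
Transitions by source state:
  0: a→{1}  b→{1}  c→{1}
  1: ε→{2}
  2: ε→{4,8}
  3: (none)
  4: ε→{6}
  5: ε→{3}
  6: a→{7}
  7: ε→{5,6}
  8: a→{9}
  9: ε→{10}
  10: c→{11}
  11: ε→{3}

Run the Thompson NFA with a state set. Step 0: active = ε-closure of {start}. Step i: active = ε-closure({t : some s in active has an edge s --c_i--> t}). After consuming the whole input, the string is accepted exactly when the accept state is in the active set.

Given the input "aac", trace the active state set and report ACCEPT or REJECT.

initial (ε-close {0}): {0}
'a' @ 1: {1,2,4,6,8}
'a' @ 2: {3,5,6,7,9,10}  [accepting]
'c' @ 3: {3,11}  [accepting]
end set {3,11} — state 3 in

Answer: ACCEPT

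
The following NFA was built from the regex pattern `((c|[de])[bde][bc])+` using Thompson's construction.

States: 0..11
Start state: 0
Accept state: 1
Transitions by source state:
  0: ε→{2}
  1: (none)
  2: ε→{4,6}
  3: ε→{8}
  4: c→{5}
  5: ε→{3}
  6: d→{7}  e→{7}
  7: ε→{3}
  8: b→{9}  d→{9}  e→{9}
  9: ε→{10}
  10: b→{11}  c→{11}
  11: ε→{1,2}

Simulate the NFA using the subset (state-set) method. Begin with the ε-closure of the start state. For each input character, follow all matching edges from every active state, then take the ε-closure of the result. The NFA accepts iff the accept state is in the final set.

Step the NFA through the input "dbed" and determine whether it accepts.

Answer: REJECT

Trace:
S₀ = ε-closure({0}) = {0,2,4,6}
'd' @ 1: {3,7,8}
'b' @ 2: {9,10}
'e' @ 3: {}  — no active states
rest 'd' ignored (set empty)
final: {}; accept 1 not in set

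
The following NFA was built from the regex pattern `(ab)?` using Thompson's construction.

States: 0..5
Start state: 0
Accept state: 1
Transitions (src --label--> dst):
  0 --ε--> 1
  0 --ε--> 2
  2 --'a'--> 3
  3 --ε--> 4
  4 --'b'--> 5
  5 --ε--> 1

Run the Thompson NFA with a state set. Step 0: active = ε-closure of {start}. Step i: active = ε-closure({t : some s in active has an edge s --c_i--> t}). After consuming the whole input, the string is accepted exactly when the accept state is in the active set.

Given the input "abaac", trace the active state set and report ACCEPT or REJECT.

Answer: REJECT

Trace:
S₀ = ε-closure({0}) = {0,1,2}
'a' @ 1: {3,4}
'b' @ 2: {1,5}  ✓accept
'a' @ 3: {}  — no active states
rest 'ac' ignored (set empty)
end set {} — state 1 not in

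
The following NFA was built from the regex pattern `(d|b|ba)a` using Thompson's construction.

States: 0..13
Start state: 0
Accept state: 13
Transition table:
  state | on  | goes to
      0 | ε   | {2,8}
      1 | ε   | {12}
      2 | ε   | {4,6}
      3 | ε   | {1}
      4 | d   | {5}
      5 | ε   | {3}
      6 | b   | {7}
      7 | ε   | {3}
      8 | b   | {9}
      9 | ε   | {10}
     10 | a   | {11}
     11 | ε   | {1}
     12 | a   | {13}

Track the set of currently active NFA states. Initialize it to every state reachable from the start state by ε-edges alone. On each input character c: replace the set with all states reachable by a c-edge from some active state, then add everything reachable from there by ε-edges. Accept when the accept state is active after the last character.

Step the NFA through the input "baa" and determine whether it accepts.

Answer: ACCEPT

Trace:
initial (ε-close {0}): {0,2,4,6,8}
'b' @ 1: {1,3,7,9,10,12}
'a' @ 2: {1,11,12,13}  (accept∈set)
'a' @ 3: {13}  (accept∈set)
after full input: {13}  (accept=13 in)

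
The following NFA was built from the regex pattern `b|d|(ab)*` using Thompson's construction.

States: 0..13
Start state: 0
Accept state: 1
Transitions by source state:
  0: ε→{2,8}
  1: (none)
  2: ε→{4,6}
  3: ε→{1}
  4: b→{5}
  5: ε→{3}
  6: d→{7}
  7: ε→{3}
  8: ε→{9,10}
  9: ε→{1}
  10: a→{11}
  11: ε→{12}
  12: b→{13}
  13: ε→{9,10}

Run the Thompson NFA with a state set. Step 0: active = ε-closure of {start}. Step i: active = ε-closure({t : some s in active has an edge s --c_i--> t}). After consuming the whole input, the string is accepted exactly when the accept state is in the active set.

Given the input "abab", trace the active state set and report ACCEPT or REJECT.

Answer: ACCEPT

Trace:
S₀ = ε-closure({0}) = {0,1,2,4,6,8,9,10}
'a' @ 1: {11,12}
'b' @ 2: {1,9,10,13}  (accept∈set)
'a' @ 3: {11,12}
'b' @ 4: {1,9,10,13}  (accept∈set)
end set {1,9,10,13} — state 1 in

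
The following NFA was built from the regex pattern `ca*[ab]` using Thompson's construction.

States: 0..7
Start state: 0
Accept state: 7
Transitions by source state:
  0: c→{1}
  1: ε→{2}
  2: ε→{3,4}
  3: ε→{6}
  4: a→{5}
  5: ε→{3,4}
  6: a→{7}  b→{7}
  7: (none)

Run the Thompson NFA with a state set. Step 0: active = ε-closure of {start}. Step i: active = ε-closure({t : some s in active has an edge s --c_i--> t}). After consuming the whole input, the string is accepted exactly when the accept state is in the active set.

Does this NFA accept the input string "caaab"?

Answer: ACCEPT

Derivation:
initial (ε-close {0}): {0}
'c' @ 1: {1,2,3,4,6}
'a' @ 2: {3,4,5,6,7}  ✓accept
'a' @ 3: {3,4,5,6,7}  ✓accept
'a' @ 4: {3,4,5,6,7}  ✓accept
'b' @ 5: {7}  ✓accept
after full input: {7}  (accept=7 in)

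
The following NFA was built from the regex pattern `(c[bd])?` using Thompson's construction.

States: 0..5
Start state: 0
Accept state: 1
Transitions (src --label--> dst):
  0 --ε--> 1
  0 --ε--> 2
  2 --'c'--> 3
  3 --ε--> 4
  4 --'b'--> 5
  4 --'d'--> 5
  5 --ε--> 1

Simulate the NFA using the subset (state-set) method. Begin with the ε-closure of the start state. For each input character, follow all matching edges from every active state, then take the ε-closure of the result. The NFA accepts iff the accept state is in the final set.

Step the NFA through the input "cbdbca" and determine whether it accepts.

initial (ε-close {0}): {0,1,2}
'c' @ 1: {3,4}
'b' @ 2: {1,5}  [accepting]
'd' @ 3: {}  — dead — no transitions
rest 'bca' ignored (set empty)
after full input: {}  (accept=1 not in)

Answer: REJECT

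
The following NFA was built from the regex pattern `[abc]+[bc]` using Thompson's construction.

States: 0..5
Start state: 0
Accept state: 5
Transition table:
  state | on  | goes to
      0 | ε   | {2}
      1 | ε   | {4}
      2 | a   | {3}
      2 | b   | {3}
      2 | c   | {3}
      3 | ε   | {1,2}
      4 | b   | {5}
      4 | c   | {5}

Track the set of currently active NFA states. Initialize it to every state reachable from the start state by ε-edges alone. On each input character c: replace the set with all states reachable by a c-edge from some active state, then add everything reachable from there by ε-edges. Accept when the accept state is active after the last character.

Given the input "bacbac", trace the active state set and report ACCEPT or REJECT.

S₀ = ε-closure({0}) = {0,2}
'b' @ 1: {1,2,3,4}
'a' @ 2: {1,2,3,4}
'c' @ 3: {1,2,3,4,5}  (accept∈set)
'b' @ 4: {1,2,3,4,5}  (accept∈set)
'a' @ 5: {1,2,3,4}
'c' @ 6: {1,2,3,4,5}  (accept∈set)
after full input: {1,2,3,4,5}  (accept=5 in)

Answer: ACCEPT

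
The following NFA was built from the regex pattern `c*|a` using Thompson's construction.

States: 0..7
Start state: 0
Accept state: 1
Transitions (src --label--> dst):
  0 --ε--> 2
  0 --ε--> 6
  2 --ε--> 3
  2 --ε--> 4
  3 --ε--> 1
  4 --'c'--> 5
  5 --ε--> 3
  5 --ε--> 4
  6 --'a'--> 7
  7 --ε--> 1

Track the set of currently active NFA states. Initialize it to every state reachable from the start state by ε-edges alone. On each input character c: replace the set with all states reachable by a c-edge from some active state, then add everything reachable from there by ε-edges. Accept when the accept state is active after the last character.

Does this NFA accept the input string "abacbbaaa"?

Answer: REJECT

Derivation:
S₀ = ε-closure({0}) = {0,1,2,3,4,6}
'a' @ 1: {1,7}  [accepting]
'b' @ 2: {}  — dead — no transitions
rest 'acbbaaa' ignored (set empty)
final: {}; accept 1 not in set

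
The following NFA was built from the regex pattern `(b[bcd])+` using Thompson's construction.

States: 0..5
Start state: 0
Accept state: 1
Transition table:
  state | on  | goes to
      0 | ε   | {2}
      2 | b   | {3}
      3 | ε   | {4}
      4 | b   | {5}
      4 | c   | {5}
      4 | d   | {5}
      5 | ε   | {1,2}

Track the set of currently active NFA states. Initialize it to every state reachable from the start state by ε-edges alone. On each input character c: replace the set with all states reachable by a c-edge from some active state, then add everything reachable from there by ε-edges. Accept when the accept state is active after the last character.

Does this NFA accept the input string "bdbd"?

initial (ε-close {0}): {0,2}
'b' @ 1: {3,4}
'd' @ 2: {1,2,5}  ✓accept
'b' @ 3: {3,4}
'd' @ 4: {1,2,5}  ✓accept
final: {1,2,5}; accept 1 in set

Answer: ACCEPT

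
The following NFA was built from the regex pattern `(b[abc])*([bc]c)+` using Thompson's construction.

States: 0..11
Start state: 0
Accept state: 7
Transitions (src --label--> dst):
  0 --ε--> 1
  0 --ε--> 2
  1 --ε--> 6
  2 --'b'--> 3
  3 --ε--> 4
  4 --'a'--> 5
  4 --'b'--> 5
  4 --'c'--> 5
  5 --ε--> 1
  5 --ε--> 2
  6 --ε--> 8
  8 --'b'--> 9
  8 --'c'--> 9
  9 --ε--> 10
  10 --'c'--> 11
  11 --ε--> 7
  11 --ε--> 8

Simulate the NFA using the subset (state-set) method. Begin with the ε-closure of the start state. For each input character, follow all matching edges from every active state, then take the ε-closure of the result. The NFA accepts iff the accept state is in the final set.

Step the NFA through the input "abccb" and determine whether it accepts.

S₀ = ε-closure({0}) = {0,1,2,6,8}
'a' @ 1: {}  — state set empty
rest 'bccb' ignored (set empty)
final: {}; accept 7 not in set

Answer: REJECT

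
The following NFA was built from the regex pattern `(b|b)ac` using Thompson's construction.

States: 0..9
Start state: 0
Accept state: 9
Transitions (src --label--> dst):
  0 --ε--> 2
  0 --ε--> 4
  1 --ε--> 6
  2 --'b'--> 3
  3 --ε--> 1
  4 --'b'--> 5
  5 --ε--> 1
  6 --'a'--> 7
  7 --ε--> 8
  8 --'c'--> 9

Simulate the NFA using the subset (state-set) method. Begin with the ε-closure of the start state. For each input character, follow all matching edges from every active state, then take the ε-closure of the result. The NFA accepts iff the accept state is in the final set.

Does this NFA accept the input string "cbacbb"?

Answer: REJECT

Steps:
start: ε-closure({0}) = {0,2,4}
'c' @ 1: {}  — no active states
rest 'bacbb' ignored (set empty)
end set {} — state 9 not in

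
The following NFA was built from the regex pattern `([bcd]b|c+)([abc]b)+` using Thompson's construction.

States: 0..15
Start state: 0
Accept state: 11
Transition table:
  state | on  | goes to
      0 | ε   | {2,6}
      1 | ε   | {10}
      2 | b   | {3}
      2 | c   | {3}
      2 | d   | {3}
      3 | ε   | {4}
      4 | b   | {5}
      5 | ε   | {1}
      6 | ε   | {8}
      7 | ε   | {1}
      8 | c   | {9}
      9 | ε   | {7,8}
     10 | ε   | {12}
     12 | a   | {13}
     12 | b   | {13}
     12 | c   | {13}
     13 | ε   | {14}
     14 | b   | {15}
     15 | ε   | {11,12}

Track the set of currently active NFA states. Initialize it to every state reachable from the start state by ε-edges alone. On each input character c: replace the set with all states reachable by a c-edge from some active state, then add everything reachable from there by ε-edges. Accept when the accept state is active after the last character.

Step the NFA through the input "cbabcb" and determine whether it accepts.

S₀ = ε-closure({0}) = {0,2,6,8}
'c' @ 1: {1,3,4,7,8,9,10,12}
'b' @ 2: {1,5,10,12,13,14}
'a' @ 3: {13,14}
'b' @ 4: {11,12,15}  ✓accept
'c' @ 5: {13,14}
'b' @ 6: {11,12,15}  ✓accept
final: {11,12,15}; accept 11 in set

Answer: ACCEPT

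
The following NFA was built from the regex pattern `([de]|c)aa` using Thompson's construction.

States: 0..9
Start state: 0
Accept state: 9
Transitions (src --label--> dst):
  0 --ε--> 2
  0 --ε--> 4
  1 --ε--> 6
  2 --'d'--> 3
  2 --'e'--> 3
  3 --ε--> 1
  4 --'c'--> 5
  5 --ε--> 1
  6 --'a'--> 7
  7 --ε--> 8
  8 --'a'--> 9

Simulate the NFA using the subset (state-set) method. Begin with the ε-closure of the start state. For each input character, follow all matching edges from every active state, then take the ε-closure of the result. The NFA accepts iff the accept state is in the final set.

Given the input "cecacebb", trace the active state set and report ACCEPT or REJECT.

S₀ = ε-closure({0}) = {0,2,4}
'c' @ 1: {1,5,6}
'e' @ 2: {}  — no active states
rest 'cacebb' ignored (set empty)
final: {}; accept 9 not in set

Answer: REJECT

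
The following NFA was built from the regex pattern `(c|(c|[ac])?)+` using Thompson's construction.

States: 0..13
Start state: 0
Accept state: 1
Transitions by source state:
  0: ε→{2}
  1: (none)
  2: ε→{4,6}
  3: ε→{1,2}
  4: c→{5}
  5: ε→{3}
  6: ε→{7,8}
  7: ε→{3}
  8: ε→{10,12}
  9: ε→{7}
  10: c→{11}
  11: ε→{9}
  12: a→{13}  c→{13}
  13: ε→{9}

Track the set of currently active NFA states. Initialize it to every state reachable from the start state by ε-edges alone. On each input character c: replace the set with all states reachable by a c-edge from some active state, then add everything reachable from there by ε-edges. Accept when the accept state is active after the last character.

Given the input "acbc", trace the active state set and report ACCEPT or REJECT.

Answer: REJECT

Trace:
initial (ε-close {0}): {0,1,2,3,4,6,7,8,10,12}
'a' @ 1: {1,2,3,4,6,7,8,9,10,12,13}  ✓accept
'c' @ 2: {1,2,3,4,5,6,7,8,9,10,11,12,13}  ✓accept
'b' @ 3: {}  — dead — no transitions
rest 'c' ignored (set empty)
end set {} — state 1 not in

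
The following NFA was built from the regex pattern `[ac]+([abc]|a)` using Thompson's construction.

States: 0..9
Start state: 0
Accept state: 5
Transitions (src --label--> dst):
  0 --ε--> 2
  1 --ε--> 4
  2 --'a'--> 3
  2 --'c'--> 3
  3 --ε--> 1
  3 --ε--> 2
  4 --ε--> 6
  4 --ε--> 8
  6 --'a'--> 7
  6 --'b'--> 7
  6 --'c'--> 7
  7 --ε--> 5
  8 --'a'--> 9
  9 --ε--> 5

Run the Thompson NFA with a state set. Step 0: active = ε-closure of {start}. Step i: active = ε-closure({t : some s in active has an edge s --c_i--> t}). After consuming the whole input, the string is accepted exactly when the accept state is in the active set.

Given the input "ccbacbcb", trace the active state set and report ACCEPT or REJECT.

Answer: REJECT

Steps:
S₀ = ε-closure({0}) = {0,2}
'c' @ 1: {1,2,3,4,6,8}
'c' @ 2: {1,2,3,4,5,6,7,8}  ✓accept
'b' @ 3: {5,7}  ✓accept
'a' @ 4: {}  — dead — no transitions
rest 'cbcb' ignored (set empty)
final: {}; accept 5 not in set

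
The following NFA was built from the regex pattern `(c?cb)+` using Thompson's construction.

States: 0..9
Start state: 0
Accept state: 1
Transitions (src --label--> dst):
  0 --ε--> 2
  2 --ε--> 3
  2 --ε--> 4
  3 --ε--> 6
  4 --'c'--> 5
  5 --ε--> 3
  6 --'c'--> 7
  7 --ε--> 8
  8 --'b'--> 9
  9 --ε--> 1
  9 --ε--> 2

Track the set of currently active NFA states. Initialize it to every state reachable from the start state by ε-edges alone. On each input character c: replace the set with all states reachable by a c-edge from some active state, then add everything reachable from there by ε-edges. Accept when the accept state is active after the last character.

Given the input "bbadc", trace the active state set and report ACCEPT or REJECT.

Answer: REJECT

Derivation:
initial (ε-close {0}): {0,2,3,4,6}
'b' @ 1: {}  — dead — no transitions
rest 'badc' ignored (set empty)
after full input: {}  (accept=1 not in)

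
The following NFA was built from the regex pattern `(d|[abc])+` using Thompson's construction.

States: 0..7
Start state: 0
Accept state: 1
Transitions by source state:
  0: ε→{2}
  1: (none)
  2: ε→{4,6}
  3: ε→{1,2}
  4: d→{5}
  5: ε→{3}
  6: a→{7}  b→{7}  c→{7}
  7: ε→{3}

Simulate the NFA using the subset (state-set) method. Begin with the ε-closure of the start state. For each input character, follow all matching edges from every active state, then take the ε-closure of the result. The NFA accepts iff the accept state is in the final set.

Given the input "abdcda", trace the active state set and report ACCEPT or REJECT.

initial (ε-close {0}): {0,2,4,6}
'a' @ 1: {1,2,3,4,6,7}  [accepting]
'b' @ 2: {1,2,3,4,6,7}  [accepting]
'd' @ 3: {1,2,3,4,5,6}  [accepting]
'c' @ 4: {1,2,3,4,6,7}  [accepting]
'd' @ 5: {1,2,3,4,5,6}  [accepting]
'a' @ 6: {1,2,3,4,6,7}  [accepting]
end set {1,2,3,4,6,7} — state 1 in

Answer: ACCEPT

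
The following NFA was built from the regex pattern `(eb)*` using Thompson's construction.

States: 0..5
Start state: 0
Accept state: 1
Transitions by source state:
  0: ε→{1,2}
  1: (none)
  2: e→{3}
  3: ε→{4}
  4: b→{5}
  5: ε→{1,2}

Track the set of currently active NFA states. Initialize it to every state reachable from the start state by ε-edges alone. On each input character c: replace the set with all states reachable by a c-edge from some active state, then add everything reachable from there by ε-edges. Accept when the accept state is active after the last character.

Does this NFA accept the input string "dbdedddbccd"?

start: ε-closure({0}) = {0,1,2}
'd' @ 1: {}  — dead — no transitions
rest 'bdedddbccd' ignored (set empty)
after full input: {}  (accept=1 not in)

Answer: REJECT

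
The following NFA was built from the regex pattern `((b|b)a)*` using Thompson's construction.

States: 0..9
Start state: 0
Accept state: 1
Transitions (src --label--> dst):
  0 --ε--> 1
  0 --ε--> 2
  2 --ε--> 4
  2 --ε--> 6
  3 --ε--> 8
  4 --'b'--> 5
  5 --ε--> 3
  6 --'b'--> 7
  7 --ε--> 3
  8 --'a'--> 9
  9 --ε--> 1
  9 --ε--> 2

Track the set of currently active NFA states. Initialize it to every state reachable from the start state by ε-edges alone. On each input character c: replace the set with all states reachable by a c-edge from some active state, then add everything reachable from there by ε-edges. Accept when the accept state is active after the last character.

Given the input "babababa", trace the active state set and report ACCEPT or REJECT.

Answer: ACCEPT

Trace:
S₀ = ε-closure({0}) = {0,1,2,4,6}
'b' @ 1: {3,5,7,8}
'a' @ 2: {1,2,4,6,9}  (accept∈set)
'b' @ 3: {3,5,7,8}
'a' @ 4: {1,2,4,6,9}  (accept∈set)
'b' @ 5: {3,5,7,8}
'a' @ 6: {1,2,4,6,9}  (accept∈set)
'b' @ 7: {3,5,7,8}
'a' @ 8: {1,2,4,6,9}  (accept∈set)
after full input: {1,2,4,6,9}  (accept=1 in)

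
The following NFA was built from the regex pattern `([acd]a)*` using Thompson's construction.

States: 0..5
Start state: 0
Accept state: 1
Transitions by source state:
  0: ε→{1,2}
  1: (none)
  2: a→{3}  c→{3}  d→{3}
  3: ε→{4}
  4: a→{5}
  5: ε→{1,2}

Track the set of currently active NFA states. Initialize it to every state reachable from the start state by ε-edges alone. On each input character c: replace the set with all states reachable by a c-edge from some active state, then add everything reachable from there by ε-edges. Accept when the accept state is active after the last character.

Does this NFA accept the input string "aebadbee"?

Answer: REJECT

Steps:
start: ε-closure({0}) = {0,1,2}
'a' @ 1: {3,4}
'e' @ 2: {}  — dead — no transitions
rest 'badbee' ignored (set empty)
final: {}; accept 1 not in set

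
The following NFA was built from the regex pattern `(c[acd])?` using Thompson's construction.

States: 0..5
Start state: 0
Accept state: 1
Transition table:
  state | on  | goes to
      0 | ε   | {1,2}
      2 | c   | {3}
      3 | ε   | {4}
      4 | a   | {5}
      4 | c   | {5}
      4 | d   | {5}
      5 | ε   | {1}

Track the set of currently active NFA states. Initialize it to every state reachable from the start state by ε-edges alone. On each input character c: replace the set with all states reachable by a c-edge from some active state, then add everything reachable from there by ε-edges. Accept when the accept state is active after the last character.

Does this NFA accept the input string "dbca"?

Answer: REJECT

Steps:
start: ε-closure({0}) = {0,1,2}
'd' @ 1: {}  — state set empty
rest 'bca' ignored (set empty)
after full input: {}  (accept=1 not in)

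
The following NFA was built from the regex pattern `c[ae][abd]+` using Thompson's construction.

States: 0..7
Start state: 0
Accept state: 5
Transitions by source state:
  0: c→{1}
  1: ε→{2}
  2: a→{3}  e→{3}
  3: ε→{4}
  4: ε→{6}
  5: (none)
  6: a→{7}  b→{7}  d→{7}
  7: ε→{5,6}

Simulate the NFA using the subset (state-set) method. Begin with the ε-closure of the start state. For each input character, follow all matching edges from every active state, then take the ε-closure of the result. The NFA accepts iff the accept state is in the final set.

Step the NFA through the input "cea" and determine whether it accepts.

S₀ = ε-closure({0}) = {0}
'c' @ 1: {1,2}
'e' @ 2: {3,4,6}
'a' @ 3: {5,6,7}  [accepting]
end set {5,6,7} — state 5 in

Answer: ACCEPT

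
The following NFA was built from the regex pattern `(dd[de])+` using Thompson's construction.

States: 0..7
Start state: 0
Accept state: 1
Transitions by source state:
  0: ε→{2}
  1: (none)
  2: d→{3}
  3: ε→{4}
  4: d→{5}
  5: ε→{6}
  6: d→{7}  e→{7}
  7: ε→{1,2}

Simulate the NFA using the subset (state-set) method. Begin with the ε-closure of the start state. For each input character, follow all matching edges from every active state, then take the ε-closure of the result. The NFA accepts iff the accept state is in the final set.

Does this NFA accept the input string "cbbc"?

Answer: REJECT

Steps:
initial (ε-close {0}): {0,2}
'c' @ 1: {}  — state set empty
rest 'bbc' ignored (set empty)
end set {} — state 1 not in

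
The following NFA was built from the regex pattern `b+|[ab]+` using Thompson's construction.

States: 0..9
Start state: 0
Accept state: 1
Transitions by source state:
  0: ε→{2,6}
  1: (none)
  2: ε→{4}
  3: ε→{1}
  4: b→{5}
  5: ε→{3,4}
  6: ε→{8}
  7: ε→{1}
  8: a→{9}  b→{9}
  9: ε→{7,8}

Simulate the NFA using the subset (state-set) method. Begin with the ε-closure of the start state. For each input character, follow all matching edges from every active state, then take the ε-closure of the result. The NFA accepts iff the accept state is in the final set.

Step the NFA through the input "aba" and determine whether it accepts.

initial (ε-close {0}): {0,2,4,6,8}
'a' @ 1: {1,7,8,9}  ✓accept
'b' @ 2: {1,7,8,9}  ✓accept
'a' @ 3: {1,7,8,9}  ✓accept
after full input: {1,7,8,9}  (accept=1 in)

Answer: ACCEPT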